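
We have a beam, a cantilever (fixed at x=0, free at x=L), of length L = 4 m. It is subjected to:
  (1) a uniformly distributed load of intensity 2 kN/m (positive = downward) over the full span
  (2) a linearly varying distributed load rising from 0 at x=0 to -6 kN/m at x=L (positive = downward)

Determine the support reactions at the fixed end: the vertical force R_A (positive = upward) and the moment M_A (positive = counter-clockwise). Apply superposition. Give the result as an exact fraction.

R_A = -4 kN, M_A = -16 kN·m

Load 1 — uniform load w=2 kN/m over full span:
  R_A = wL = 2·4 = 8 kN
  M_A = wL²/2 = 2·4²/2 = 16 kN·m
Load 2 — triangular load w₀=-6 kN/m (0→w₀ over full span):
  R_A = w₀L/2 = (-6)·4/2 = -12 kN
  M_A = w₀L²/3 = (-6)·4²/3 = -32 kN·m
Superposition: R_A = -4 kN, M_A = -16 kN·m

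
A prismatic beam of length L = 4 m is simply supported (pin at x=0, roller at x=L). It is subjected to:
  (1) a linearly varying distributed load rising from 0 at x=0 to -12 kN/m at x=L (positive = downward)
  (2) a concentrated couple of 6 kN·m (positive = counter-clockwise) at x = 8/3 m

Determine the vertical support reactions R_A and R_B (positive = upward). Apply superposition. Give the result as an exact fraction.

Load 1 — triangular load w₀=-12 kN/m (0→w₀ over full span):
  R_A = w₀L/6 = (-12)·4/6 = -8 kN
  R_B = w₀L/3 = (-12)·4/3 = -16 kN
Load 2 — applied couple M₀=6 kN·m at a=8/3 m (b=L-a=4/3):
  R_A = M₀/L = 6/4 = 3/2 kN
  R_B = -M₀/L = -6/4 = -3/2 kN
Superposition: R_A = -13/2 kN, R_B = -35/2 kN

R_A = -13/2 kN, R_B = -35/2 kN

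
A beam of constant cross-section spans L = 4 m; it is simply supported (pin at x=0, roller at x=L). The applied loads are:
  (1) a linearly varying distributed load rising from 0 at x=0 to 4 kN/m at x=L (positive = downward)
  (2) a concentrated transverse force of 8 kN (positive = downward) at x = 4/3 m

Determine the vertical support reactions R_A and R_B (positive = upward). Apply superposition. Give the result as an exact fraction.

Load 1 — triangular load w₀=4 kN/m (0→w₀ over full span):
  R_A = w₀L/6 = 4·4/6 = 8/3 kN
  R_B = w₀L/3 = 4·4/3 = 16/3 kN
Load 2 — point force P=8 kN at a=4/3 m (b=L-a=8/3):
  R_A = Pb/L = 8·(8/3)/4 = 16/3 kN
  R_B = Pa/L = 8·(4/3)/4 = 8/3 kN
Superposition: R_A = 8 kN, R_B = 8 kN

R_A = 8 kN, R_B = 8 kN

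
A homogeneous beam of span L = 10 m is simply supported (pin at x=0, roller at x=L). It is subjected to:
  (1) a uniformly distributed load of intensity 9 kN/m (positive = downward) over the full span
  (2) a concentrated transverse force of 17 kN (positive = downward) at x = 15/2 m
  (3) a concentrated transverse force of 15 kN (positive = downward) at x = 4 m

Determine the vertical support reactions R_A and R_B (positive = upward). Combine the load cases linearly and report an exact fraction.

Load 1 — uniform load w=9 kN/m over full span:
  R_A = wL/2 = 9·10/2 = 45 kN
  R_B = wL/2 = 9·10/2 = 45 kN
Load 2 — point force P=17 kN at a=15/2 m (b=L-a=5/2):
  R_A = Pb/L = 17·(5/2)/10 = 17/4 kN
  R_B = Pa/L = 17·(15/2)/10 = 51/4 kN
Load 3 — point force P=15 kN at a=4 m (b=L-a=6):
  R_A = Pb/L = 15·6/10 = 9 kN
  R_B = Pa/L = 15·4/10 = 6 kN
Superposition: R_A = 233/4 kN, R_B = 255/4 kN

R_A = 233/4 kN, R_B = 255/4 kN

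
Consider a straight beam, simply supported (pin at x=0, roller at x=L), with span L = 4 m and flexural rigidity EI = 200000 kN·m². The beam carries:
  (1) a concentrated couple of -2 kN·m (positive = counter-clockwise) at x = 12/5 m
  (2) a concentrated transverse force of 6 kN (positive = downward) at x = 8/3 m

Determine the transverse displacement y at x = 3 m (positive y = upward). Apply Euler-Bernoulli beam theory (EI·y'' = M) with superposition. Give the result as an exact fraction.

y(3) = -13687/540000000 m

Load 1 — applied couple M₀=-2 kN·m at a=12/5 m (b=L-a=8/5):
  y_1 = (M₀x³/(6L)-M₀(x-a)²/2+C₁x)/EI  [x>a] with C₁=M₀(3b²-L²)/(6L)=52/75 = ((-2)·3³/(6·4)-(-2)·(3-(12/5))²/2+(52/75)·3)/200000 = 19/20000000 m
Load 2 — point force P=6 kN at a=8/3 m (b=L-a=4/3):
  y_2 = -Pa(L-x)(2Lx-a²-x²)/(6LEI)  [x>a] = -6·(8/3)·(4-3)·(2·4·3-(8/3)²-3²)/(6·4·200000) = -71/2700000 m
Superposition: y = Σ y_i = -13687/540000000 m ≈ -0.000025 m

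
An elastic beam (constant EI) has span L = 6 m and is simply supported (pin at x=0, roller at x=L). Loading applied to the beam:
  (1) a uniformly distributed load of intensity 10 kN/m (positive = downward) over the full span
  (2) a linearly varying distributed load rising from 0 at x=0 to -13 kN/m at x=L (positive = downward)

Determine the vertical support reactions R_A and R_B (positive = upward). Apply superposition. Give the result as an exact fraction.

Load 1 — uniform load w=10 kN/m over full span:
  R_A = wL/2 = 10·6/2 = 30 kN
  R_B = wL/2 = 10·6/2 = 30 kN
Load 2 — triangular load w₀=-13 kN/m (0→w₀ over full span):
  R_A = w₀L/6 = (-13)·6/6 = -13 kN
  R_B = w₀L/3 = (-13)·6/3 = -26 kN
Superposition: R_A = 17 kN, R_B = 4 kN

R_A = 17 kN, R_B = 4 kN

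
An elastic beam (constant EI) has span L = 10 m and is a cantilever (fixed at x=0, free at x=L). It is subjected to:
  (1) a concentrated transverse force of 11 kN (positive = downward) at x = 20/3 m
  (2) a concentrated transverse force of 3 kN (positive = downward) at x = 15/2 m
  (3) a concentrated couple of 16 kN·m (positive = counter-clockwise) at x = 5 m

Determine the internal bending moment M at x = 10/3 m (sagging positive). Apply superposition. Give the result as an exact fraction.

M(10/3) = -199/6 kN·m

Load 1 — point force P=11 kN at a=20/3 m (b=L-a=10/3):
  M_1 = -P(a-x)  [x≤a] = -11·((20/3)-(10/3)) = -110/3 kN·m
Load 2 — point force P=3 kN at a=15/2 m (b=L-a=5/2):
  M_2 = -P(a-x)  [x≤a] = -3·((15/2)-(10/3)) = -25/2 kN·m
Load 3 — applied couple M₀=16 kN·m at a=5 m (b=L-a=5):
  M_3 = M₀  [x≤a] = 16 = 16 kN·m
Superposition: M = Σ M_i = -199/6 kN·m ≈ -33.166667 kN·m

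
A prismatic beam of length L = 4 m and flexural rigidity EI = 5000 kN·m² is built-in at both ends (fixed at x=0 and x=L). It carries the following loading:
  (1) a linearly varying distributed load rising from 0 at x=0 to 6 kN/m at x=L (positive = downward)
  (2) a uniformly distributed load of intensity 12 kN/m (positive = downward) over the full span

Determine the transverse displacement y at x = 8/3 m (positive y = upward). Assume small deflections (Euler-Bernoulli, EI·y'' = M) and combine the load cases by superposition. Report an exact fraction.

y(8/3) = -1216/759375 m

Load 1 — triangular load w₀=6 kN/m (0→w₀ over full span):
  y_1 = -w₀x²(L-x)²(x+2L)/(120LEI) = -6·(8/3)²·(4-(8/3))²·((8/3)+2·4)/(120·4·5000) = -256/759375 m
Load 2 — uniform load w=12 kN/m over full span:
  y_2 = -wx²(L-x)²/(24EI) = -12·(8/3)²·(4-(8/3))²/(24·5000) = -64/50625 m
Superposition: y = Σ y_i = -1216/759375 m ≈ -0.001601 m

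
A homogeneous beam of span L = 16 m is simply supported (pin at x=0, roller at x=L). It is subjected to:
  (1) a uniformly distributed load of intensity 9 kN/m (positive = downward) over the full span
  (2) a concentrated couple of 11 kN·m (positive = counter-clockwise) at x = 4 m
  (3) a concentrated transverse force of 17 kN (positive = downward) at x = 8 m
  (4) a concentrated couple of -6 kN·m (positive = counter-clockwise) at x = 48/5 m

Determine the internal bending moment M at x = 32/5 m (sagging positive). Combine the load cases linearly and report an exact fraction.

M(32/5) = 8047/25 kN·m

Load 1 — uniform load w=9 kN/m over full span:
  M_1 = wx(L-x)/2 = 9·(32/5)·(16-(32/5))/2 = 6912/25 kN·m
Load 2 — applied couple M₀=11 kN·m at a=4 m (b=L-a=12):
  M_2 = M₀x/L - M₀  [x>a] = 11·(32/5)/16 - 11 = -33/5 kN·m
Load 3 — point force P=17 kN at a=8 m (b=L-a=8):
  M_3 = Pbx/L  [x≤a] = 17·8·(32/5)/16 = 272/5 kN·m
Load 4 — applied couple M₀=-6 kN·m at a=48/5 m (b=L-a=32/5):
  M_4 = M₀x/L  [x≤a] = (-6)·(32/5)/16 = -12/5 kN·m
Superposition: M = Σ M_i = 8047/25 kN·m ≈ 321.880000 kN·m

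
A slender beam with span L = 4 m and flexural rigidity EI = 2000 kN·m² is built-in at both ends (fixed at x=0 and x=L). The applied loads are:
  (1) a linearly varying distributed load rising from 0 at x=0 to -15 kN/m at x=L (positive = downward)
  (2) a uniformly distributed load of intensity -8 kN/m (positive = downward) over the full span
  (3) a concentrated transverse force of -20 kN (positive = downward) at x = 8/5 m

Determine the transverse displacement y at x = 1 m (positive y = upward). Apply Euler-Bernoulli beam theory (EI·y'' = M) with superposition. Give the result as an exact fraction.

Load 1 — triangular load w₀=-15 kN/m (0→w₀ over full span):
  y_1 = -w₀x²(L-x)²(x+2L)/(120LEI) = -(-15)·1²·(4-1)²·(1+2·4)/(120·4·2000) = 81/64000 m
Load 2 — uniform load w=-8 kN/m over full span:
  y_2 = -wx²(L-x)²/(24EI) = -(-8)·1²·(4-1)²/(24·2000) = 3/2000 m
Load 3 — point force P=-20 kN at a=8/5 m (b=L-a=12/5):
  y_3 = -Pb²x²(3aL-(3a+b)x)/(6L³EI)  [x≤a] = -(-20)·(12/5)²·1²·(3·(8/5)·4-(3·(8/5)+(12/5))·1)/(6·4³·2000) = 9/5000 m
Superposition: y = Σ y_i = 1461/320000 m ≈ 0.004566 m

y(1) = 1461/320000 m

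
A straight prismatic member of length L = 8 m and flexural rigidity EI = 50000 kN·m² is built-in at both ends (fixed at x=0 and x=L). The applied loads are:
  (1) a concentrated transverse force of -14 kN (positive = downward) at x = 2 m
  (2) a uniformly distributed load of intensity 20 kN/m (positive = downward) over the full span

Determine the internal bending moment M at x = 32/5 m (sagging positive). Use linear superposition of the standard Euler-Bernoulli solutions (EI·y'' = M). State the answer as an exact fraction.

M(32/5) = -151/60 kN·m

Load 1 — point force P=-14 kN at a=2 m (b=L-a=6):
  M_1 = Pa²(a+3b)(L-x)/L³ - Pa²b/L²  [x>a] = (-14)·2²·(2+3·6)·(8-(32/5))/8³ - (-14)·2²·6/8² = 7/4 kN·m
Load 2 — uniform load w=20 kN/m over full span:
  M_2 = wLx/2 - wL²/12 - wx²/2 = 20·8·(32/5)/2 - 20·8²/12 - 20·(32/5)²/2 = -64/15 kN·m
Superposition: M = Σ M_i = -151/60 kN·m ≈ -2.516667 kN·m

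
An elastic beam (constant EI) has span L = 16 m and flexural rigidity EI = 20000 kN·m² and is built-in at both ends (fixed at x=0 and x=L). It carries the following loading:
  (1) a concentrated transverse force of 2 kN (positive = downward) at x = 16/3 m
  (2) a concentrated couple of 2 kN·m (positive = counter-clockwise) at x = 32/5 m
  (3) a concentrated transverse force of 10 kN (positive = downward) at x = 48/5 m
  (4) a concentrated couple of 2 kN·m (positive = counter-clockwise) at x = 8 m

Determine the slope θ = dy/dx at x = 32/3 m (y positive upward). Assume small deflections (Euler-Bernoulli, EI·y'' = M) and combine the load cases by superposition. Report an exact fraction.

Load 1 — point force P=2 kN at a=16/3 m (b=L-a=32/3):
  θ_1 = Pa²(L-x)(2bL-(3b+a)(L-x))/(2L³EI)  [x>a] = 2·(16/3)²·(16-(32/3))·(2·(32/3)·16-(3·(32/3)+(16/3))·(16-(32/3)))/(2·16³·20000) = 8/30375 rad
Load 2 — applied couple M₀=2 kN·m at a=32/5 m (b=L-a=48/5):
  θ_2 = (R_Ax²/2 - M_Ax - M₀(x-a))/EI  [x>a] with R_A=9/50, M_A=6/25 = ((9/50)·(32/3)²/2 - (6/25)·(32/3) - 2·((32/3)-(32/5)))/20000 = -2/46875 rad
Load 3 — point force P=10 kN at a=48/5 m (b=L-a=32/5):
  θ_3 = Pa²(L-x)(2bL-(3b+a)(L-x))/(2L³EI)  [x>a] = 10·(48/5)²·(16-(32/3))·(2·(32/5)·16-(3·(32/5)+(48/5))·(16-(32/3)))/(2·16³·20000) = 24/15625 rad
Load 4 — applied couple M₀=2 kN·m at a=8 m (b=L-a=8):
  θ_4 = (R_Ax²/2 - M_Ax - M₀(x-a))/EI  [x>a] with R_A=3/16, M_A=1/2 = ((3/16)·(32/3)²/2 - (1/2)·(32/3) - 2·((32/3)-8))/20000 = 0 rad
Superposition: θ = Σ θ_i = 1334/759375 rad ≈ 0.001757 rad

θ(32/3) = 1334/759375 rad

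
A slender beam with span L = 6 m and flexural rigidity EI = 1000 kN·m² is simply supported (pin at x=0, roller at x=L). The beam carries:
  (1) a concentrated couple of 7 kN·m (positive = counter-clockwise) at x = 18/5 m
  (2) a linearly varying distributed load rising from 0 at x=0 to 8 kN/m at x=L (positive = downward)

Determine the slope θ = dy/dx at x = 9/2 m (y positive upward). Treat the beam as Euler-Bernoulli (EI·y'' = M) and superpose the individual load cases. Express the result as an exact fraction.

Load 1 — applied couple M₀=7 kN·m at a=18/5 m (b=L-a=12/5):
  θ_1 = (M₀x²/(2L)-M₀(x-a)+C₁)/EI  [x>a] with C₁=M₀(3b²-L²)/(6L)=-91/25 = (7·(9/2)²/(2·6)-7·((9/2)-(18/5))+(-91/25))/1000 = 749/400000 rad
Load 2 — triangular load w₀=8 kN/m (0→w₀ over full span):
  θ_2 = -w₀(7L⁴-30L²x²+15x⁴)/(360LEI) = -8·(7·6⁴-30·6²·(9/2)²+15·(9/2)⁴)/(360·6·1000) = 3939/160000 rad
Superposition: θ = Σ θ_i = 21193/800000 rad ≈ 0.026491 rad

θ(9/2) = 21193/800000 rad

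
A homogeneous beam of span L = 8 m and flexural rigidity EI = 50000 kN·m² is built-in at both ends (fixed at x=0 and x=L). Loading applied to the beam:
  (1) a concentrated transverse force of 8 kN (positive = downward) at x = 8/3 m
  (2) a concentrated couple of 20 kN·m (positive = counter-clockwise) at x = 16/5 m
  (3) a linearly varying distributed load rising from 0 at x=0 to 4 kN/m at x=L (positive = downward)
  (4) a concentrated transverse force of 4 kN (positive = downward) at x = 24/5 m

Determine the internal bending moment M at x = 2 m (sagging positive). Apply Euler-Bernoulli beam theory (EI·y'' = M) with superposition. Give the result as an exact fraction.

M(2) = 24686/3375 kN·m

Load 1 — point force P=8 kN at a=8/3 m (b=L-a=16/3):
  M_1 = Pb²(3a+b)x/L³ - Pab²/L²  [x≤a] = 8·(16/3)²·(3·(8/3)+(16/3))·2/8³ - 8·(8/3)·(16/3)²/8² = 64/27 kN·m
Load 2 — applied couple M₀=20 kN·m at a=16/5 m (b=L-a=24/5):
  M_2 = R_Ax - M_A  [x≤a] with R_A=18/5, M_A=12/5 = (18/5)·2 - (12/5) = 24/5 kN·m
Load 3 — triangular load w₀=4 kN/m (0→w₀ over full span):
  M_3 = 3w₀Lx/20 - w₀L²/30 - w₀x³/(6L) = 3·4·8·2/20 - 4·8²/30 - 4·2³/(6·8) = 2/5 kN·m
Load 4 — point force P=4 kN at a=24/5 m (b=L-a=16/5):
  M_4 = Pb²(3a+b)x/L³ - Pab²/L²  [x≤a] = 4·(16/5)²·(3·(24/5)+(16/5))·2/8³ - 4·(24/5)·(16/5)²/8² = -32/125 kN·m
Superposition: M = Σ M_i = 24686/3375 kN·m ≈ 7.314370 kN·m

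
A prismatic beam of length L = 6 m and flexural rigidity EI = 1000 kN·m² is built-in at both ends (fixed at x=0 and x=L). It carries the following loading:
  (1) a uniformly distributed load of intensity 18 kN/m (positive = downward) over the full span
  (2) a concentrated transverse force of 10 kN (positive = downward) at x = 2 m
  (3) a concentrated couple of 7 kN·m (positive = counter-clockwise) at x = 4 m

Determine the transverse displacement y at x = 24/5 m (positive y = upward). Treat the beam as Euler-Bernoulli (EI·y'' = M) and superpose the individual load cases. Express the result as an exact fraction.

Load 1 — uniform load w=18 kN/m over full span:
  y_1 = -wx²(L-x)²/(24EI) = -18·(24/5)²·(6-(24/5))²/(24·1000) = -1944/78125 m
Load 2 — point force P=10 kN at a=2 m (b=L-a=4):
  y_2 = -Pa²(L-x)²(3bL-(3b+a)(L-x))/(6L³EI)  [x>a] = -10·2²·(6-(24/5))²·(3·4·6-(3·4+2)·(6-(24/5)))/(6·6³·1000) = -23/9375 m
Load 3 — applied couple M₀=7 kN·m at a=4 m (b=L-a=2):
  y_3 = (R_Ax³/6 - M_Ax²/2 - M₀(x-a)²/2)/EI  [x>a] with R_A=14/9, M_A=7/3 = ((14/9)·(24/5)³/6 - (7/3)·(24/5)²/2 - 7·((24/5)-4)²/2)/1000 = -7/15625 m
Superposition: y = Σ y_i = -6512/234375 m ≈ -0.027785 m

y(24/5) = -6512/234375 m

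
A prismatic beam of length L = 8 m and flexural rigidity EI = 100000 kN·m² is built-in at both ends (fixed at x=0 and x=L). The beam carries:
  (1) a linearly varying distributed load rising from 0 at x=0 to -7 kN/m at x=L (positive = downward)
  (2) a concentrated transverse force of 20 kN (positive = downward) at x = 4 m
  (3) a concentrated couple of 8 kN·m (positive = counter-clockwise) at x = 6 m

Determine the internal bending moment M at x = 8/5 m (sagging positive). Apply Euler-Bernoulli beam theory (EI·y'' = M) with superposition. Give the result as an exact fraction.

M(8/5) = -1957/750 kN·m

Load 1 — triangular load w₀=-7 kN/m (0→w₀ over full span):
  M_1 = 3w₀Lx/20 - w₀L²/30 - w₀x³/(6L) = 3·(-7)·8·(8/5)/20 - (-7)·8²/30 - (-7)·(8/5)³/(6·8) = 784/375 kN·m
Load 2 — point force P=20 kN at a=4 m (b=L-a=4):
  M_2 = Pb²(3a+b)x/L³ - Pab²/L²  [x≤a] = 20·4²·(3·4+4)·(8/5)/8³ - 20·4·4²/8² = -4 kN·m
Load 3 — applied couple M₀=8 kN·m at a=6 m (b=L-a=2):
  M_3 = R_Ax - M_A  [x≤a] with R_A=9/8, M_A=5/2 = (9/8)·(8/5) - (5/2) = -7/10 kN·m
Superposition: M = Σ M_i = -1957/750 kN·m ≈ -2.609333 kN·m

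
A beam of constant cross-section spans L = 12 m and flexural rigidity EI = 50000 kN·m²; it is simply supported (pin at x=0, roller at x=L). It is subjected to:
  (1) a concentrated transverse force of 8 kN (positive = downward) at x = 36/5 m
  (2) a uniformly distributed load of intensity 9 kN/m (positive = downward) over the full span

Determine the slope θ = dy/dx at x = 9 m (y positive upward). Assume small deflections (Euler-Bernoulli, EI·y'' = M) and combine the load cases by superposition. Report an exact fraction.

θ(9) = 124407/12500000 rad

Load 1 — point force P=8 kN at a=36/5 m (b=L-a=24/5):
  θ_1 = -Pa(2L²-6Lx+3x²+a²)/(6LEI)  [x>a] = -8·(36/5)·(2·12²-6·12·9+3·9²+(36/5)²)/(6·12·50000) = 1629/1562500 rad
Load 2 — uniform load w=9 kN/m over full span:
  θ_2 = -w(L³-6Lx²+4x³)/(24EI) = -9·(12³-6·12·9²+4·9³)/(24·50000) = 891/100000 rad
Superposition: θ = Σ θ_i = 124407/12500000 rad ≈ 0.009953 rad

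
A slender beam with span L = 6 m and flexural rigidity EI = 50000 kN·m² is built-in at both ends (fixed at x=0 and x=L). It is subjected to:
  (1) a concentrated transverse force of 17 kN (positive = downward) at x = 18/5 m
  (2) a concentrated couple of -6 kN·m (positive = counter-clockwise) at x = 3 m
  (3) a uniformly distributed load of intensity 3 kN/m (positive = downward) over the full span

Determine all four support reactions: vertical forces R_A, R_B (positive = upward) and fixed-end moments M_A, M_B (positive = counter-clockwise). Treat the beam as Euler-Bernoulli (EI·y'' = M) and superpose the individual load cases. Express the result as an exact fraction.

R_A = 3371/250 kN, M_A = 4323/250 kN·m, R_B = 5379/250 kN, M_B = -6297/250 kN·m

Load 1 — point force P=17 kN at a=18/5 m (b=L-a=12/5):
  R_A = Pb²(3a+b)/L³ = 17·(12/5)²·(3·(18/5)+(12/5))/6³ = 748/125 kN
  M_A = Pab²/L² = 17·(18/5)·(12/5)²/6² = 1224/125 kN·m
  R_B = Pa²(a+3b)/L³ = 17·(18/5)²·((18/5)+3·(12/5))/6³ = 1377/125 kN
  M_B = -Pa²b/L² = -17·(18/5)²·(12/5)/6² = -1836/125 kN·m
Load 2 — applied couple M₀=-6 kN·m at a=3 m (b=L-a=3):
  R_A = 6M₀ab/L³ = 6·(-6)·3·3/6³ = -3/2 kN
  M_A = M₀b(2a-b)/L² = (-6)·3·(2·3-3)/6² = -3/2 kN·m
  R_B = -6M₀ab/L³ = -6·(-6)·3·3/6³ = 3/2 kN
  M_B = M₀a(2b-a)/L² = (-6)·3·(2·3-3)/6² = -3/2 kN·m
Load 3 — uniform load w=3 kN/m over full span:
  R_A = wL/2 = 3·6/2 = 9 kN
  M_A = wL²/12 = 3·6²/12 = 9 kN·m
  R_B = wL/2 = 3·6/2 = 9 kN
  M_B = -wL²/12 = -3·6²/12 = -9 kN·m
Superposition: R_A = 3371/250 kN, M_A = 4323/250 kN·m, R_B = 5379/250 kN, M_B = -6297/250 kN·m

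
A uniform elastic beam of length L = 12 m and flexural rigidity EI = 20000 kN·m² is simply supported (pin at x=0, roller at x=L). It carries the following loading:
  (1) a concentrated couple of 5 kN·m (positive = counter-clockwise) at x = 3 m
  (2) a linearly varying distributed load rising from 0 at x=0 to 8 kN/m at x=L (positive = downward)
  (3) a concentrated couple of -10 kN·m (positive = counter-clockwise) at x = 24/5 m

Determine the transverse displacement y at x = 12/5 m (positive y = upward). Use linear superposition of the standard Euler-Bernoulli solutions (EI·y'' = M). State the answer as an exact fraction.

y(12/5) = -18656199/625000000 m

Load 1 — applied couple M₀=5 kN·m at a=3 m (b=L-a=9):
  y_1 = (M₀x³/(6L)+C₁x)/EI  [x≤a] with C₁=M₀(3b²-L²)/(6L)=55/8 = (5·(12/5)³/(6·12)+(55/8)·(12/5))/20000 = 873/1000000 m
Load 2 — triangular load w₀=8 kN/m (0→w₀ over full span):
  y_2 = -w₀x(7L⁴-10L²x²+3x⁴)/(360LEI) = -8·(12/5)·(7·12⁴-10·12²·(12/5)²+3·(12/5)⁴)/(360·12·20000) = -297216/9765625 m
Load 3 — applied couple M₀=-10 kN·m at a=24/5 m (b=L-a=36/5):
  y_3 = (M₀x³/(6L)+C₁x)/EI  [x≤a] with C₁=M₀(3b²-L²)/(6L)=-8/5 = ((-10)·(12/5)³/(6·12)+(-8/5)·(12/5))/20000 = -9/31250 m
Superposition: y = Σ y_i = -18656199/625000000 m ≈ -0.029850 m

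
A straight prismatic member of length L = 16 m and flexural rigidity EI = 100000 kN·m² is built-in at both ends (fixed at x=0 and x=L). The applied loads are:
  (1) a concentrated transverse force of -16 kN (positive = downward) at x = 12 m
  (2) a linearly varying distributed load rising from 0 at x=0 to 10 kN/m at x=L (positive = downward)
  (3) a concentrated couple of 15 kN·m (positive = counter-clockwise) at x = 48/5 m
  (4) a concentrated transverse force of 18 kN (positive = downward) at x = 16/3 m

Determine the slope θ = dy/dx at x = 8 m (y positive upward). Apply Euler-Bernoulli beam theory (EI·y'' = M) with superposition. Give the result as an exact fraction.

Load 1 — point force P=-16 kN at a=12 m (b=L-a=4):
  θ_1 = -Pb²x(2aL-(3a+b)x)/(2L³EI)  [x≤a] = -(-16)·4²·8·(2·12·16-(3·12+4)·8)/(2·16³·100000) = 1/6250 rad
Load 2 — triangular load w₀=10 kN/m (0→w₀ over full span):
  θ_2 = -w₀(2x(L-x)(L-2x)(x+2L)+x²(L-x)²)/(120LEI) = -10·(2·8·(16-8)·(16-2·8)·(8+2·16)+8²·(16-8)²)/(120·16·100000) = -2/9375 rad
Load 3 — applied couple M₀=15 kN·m at a=48/5 m (b=L-a=32/5):
  θ_3 = (R_Ax²/2 - M_Ax)/EI  [x≤a] with R_A=27/20, M_A=24/5 = ((27/20)·8²/2 - (24/5)·8)/100000 = 3/62500 rad
Load 4 — point force P=18 kN at a=16/3 m (b=L-a=32/3):
  θ_4 = Pa²(L-x)(2bL-(3b+a)(L-x))/(2L³EI)  [x>a] = 18·(16/3)²·(16-8)·(2·(32/3)·16-(3·(32/3)+(16/3))·(16-8))/(2·16³·100000) = 2/9375 rad
Superposition: θ = Σ θ_i = 13/62500 rad ≈ 0.000208 rad

θ(8) = 13/62500 rad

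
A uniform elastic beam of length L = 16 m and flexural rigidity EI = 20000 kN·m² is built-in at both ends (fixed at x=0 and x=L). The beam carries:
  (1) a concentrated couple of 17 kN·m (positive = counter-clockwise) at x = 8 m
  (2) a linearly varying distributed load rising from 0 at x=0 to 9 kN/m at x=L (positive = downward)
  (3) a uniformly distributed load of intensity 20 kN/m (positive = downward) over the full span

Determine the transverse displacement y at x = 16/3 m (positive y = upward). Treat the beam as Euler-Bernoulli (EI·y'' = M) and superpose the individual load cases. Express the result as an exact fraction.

y(16/3) = -124669/759375 m

Load 1 — applied couple M₀=17 kN·m at a=8 m (b=L-a=8):
  y_1 = (R_Ax³/6 - M_Ax²/2)/EI  [x≤a] with R_A=51/32, M_A=17/4 = ((51/32)·(16/3)³/6 - (17/4)·(16/3)²/2)/20000 = -17/16875 m
Load 2 — triangular load w₀=9 kN/m (0→w₀ over full span):
  y_2 = -w₀x²(L-x)²(x+2L)/(120LEI) = -9·(16/3)²·(16-(16/3))²·((16/3)+2·16)/(120·16·20000) = -7168/253125 m
Load 3 — uniform load w=20 kN/m over full span:
  y_3 = -wx²(L-x)²/(24EI) = -20·(16/3)²·(16-(16/3))²/(24·20000) = -4096/30375 m
Superposition: y = Σ y_i = -124669/759375 m ≈ -0.164173 m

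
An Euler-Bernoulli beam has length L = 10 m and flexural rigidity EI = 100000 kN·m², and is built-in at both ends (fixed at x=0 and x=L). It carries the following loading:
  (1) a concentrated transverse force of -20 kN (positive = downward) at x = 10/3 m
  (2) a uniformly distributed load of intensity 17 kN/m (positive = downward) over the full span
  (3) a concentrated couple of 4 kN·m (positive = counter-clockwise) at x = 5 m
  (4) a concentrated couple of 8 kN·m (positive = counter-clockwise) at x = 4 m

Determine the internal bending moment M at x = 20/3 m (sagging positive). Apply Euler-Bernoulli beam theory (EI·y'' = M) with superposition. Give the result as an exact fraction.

M(20/3) = 86008/2025 kN·m

Load 1 — point force P=-20 kN at a=10/3 m (b=L-a=20/3):
  M_1 = Pa²(a+3b)(L-x)/L³ - Pa²b/L²  [x>a] = (-20)·(10/3)²·((10/3)+3·(20/3))·(10-(20/3))/10³ - (-20)·(10/3)²·(20/3)/10² = -200/81 kN·m
Load 2 — uniform load w=17 kN/m over full span:
  M_2 = wLx/2 - wL²/12 - wx²/2 = 17·10·(20/3)/2 - 17·10²/12 - 17·(20/3)²/2 = 425/9 kN·m
Load 3 — applied couple M₀=4 kN·m at a=5 m (b=L-a=5):
  M_3 = R_Ax - M_A - M₀  [x>a] with R_A=3/5, M_A=1 = (3/5)·(20/3) - 1 - 4 = -1 kN·m
Load 4 — applied couple M₀=8 kN·m at a=4 m (b=L-a=6):
  M_4 = R_Ax - M_A - M₀  [x>a] with R_A=144/125, M_A=24/25 = (144/125)·(20/3) - (24/25) - 8 = -32/25 kN·m
Superposition: M = Σ M_i = 86008/2025 kN·m ≈ 42.473086 kN·m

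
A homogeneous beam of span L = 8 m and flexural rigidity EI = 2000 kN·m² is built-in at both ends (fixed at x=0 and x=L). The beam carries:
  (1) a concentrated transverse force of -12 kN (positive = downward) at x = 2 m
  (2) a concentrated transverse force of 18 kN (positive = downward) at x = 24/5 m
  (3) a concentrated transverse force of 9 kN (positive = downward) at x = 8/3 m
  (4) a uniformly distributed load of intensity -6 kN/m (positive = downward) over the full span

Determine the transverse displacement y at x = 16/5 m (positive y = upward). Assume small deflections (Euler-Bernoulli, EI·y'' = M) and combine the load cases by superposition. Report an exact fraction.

y(16/5) = 21147/1953125 m

Load 1 — point force P=-12 kN at a=2 m (b=L-a=6):
  y_1 = -Pa²(L-x)²(3bL-(3b+a)(L-x))/(6L³EI)  [x>a] = -(-12)·2²·(8-(16/5))²·(3·6·8-(3·6+2)·(8-(16/5)))/(6·8³·2000) = 27/3125 m
Load 2 — point force P=18 kN at a=24/5 m (b=L-a=16/5):
  y_2 = -Pb²x²(3aL-(3a+b)x)/(6L³EI)  [x≤a] = -18·(16/5)²·(16/5)²·(3·(24/5)·8-(3·(24/5)+(16/5))·(16/5))/(6·8³·2000) = -35328/1953125 m
Load 3 — point force P=9 kN at a=8/3 m (b=L-a=16/3):
  y_3 = -Pa²(L-x)²(3bL-(3b+a)(L-x))/(6L³EI)  [x>a] = -9·(8/3)²·(8-(16/5))²·(3·(16/3)·8-(3·(16/3)+(8/3))·(8-(16/5)))/(6·8³·2000) = -144/15625 m
Load 4 — uniform load w=-6 kN/m over full span:
  y_4 = -wx²(L-x)²/(24EI) = -(-6)·(16/5)²·(8-(16/5))²/(24·2000) = 2304/78125 m
Superposition: y = Σ y_i = 21147/1953125 m ≈ 0.010827 m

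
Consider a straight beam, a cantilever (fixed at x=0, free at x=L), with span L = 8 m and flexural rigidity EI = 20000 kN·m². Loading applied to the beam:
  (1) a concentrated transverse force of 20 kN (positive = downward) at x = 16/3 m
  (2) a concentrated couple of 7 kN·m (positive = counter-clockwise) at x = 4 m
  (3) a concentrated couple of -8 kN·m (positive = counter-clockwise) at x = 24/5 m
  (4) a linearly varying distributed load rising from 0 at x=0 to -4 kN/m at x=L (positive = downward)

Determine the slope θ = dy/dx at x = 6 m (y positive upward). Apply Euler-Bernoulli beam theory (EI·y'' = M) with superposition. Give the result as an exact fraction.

θ(6) = -1973/900000 rad

Load 1 — point force P=20 kN at a=16/3 m (b=L-a=8/3):
  θ_1 = -Pa²/(2EI)  [x>a] = -20·(16/3)²/(2·20000) = -16/1125 rad
Load 2 — applied couple M₀=7 kN·m at a=4 m (b=L-a=4):
  θ_2 = M₀a/EI  [x>a] = 7·4/20000 = 7/5000 rad
Load 3 — applied couple M₀=-8 kN·m at a=24/5 m (b=L-a=16/5):
  θ_3 = M₀a/EI  [x>a] = (-8)·(24/5)/20000 = -6/3125 rad
Load 4 — triangular load w₀=-4 kN/m (0→w₀ over full span):
  θ_4 = (w₀Lx²/4-w₀L²x/3-w₀x⁴/(24L))/EI = ((-4)·8·6²/4-(-4)·8²·6/3-(-4)·6⁴/(24·8))/20000 = 251/20000 rad
Superposition: θ = Σ θ_i = -1973/900000 rad ≈ -0.002192 rad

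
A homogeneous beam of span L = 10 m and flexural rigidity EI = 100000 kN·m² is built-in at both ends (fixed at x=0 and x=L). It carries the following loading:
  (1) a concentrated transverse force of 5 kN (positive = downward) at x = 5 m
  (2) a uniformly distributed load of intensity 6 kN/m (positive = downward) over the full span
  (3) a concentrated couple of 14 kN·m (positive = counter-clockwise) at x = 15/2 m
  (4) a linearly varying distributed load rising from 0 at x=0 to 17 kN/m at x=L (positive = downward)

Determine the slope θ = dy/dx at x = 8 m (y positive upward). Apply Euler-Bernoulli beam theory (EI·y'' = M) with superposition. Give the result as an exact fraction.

θ(8) = 4093/3000000 rad

Load 1 — point force P=5 kN at a=5 m (b=L-a=5):
  θ_1 = Pa²(L-x)(2bL-(3b+a)(L-x))/(2L³EI)  [x>a] = 5·5²·(10-8)·(2·5·10-(3·5+5)·(10-8))/(2·10³·100000) = 3/40000 rad
Load 2 — uniform load w=6 kN/m over full span:
  θ_2 = -wx(L-x)(L-2x)/(12EI) = -6·8·(10-8)·(10-2·8)/(12·100000) = 3/6250 rad
Load 3 — applied couple M₀=14 kN·m at a=15/2 m (b=L-a=5/2):
  θ_3 = (R_Ax²/2 - M_Ax - M₀(x-a))/EI  [x>a] with R_A=63/40, M_A=35/8 = ((63/40)·8²/2 - (35/8)·8 - 14·(8-(15/2)))/100000 = 21/250000 rad
Load 4 — triangular load w₀=17 kN/m (0→w₀ over full span):
  θ_4 = -w₀(2x(L-x)(L-2x)(x+2L)+x²(L-x)²)/(120LEI) = -17·(2·8·(10-8)·(10-2·8)·(8+2·10)+8²·(10-8)²)/(120·10·100000) = 34/46875 rad
Superposition: θ = Σ θ_i = 4093/3000000 rad ≈ 0.001364 rad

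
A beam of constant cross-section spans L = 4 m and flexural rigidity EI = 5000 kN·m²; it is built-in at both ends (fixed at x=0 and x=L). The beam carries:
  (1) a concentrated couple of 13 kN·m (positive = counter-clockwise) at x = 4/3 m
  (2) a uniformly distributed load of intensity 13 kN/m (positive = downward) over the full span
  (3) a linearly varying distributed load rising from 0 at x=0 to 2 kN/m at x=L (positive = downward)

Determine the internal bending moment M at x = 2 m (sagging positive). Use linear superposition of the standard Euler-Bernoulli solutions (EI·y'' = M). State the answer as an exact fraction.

M(2) = 5 kN·m

Load 1 — applied couple M₀=13 kN·m at a=4/3 m (b=L-a=8/3):
  M_1 = R_Ax - M_A - M₀  [x>a] with R_A=13/3, M_A=0 = (13/3)·2 - 0 - 13 = -13/3 kN·m
Load 2 — uniform load w=13 kN/m over full span:
  M_2 = wLx/2 - wL²/12 - wx²/2 = 13·4·2/2 - 13·4²/12 - 13·2²/2 = 26/3 kN·m
Load 3 — triangular load w₀=2 kN/m (0→w₀ over full span):
  M_3 = 3w₀Lx/20 - w₀L²/30 - w₀x³/(6L) = 3·2·4·2/20 - 2·4²/30 - 2·2³/(6·4) = 2/3 kN·m
Superposition: M = Σ M_i = 5 kN·m ≈ 5.000000 kN·m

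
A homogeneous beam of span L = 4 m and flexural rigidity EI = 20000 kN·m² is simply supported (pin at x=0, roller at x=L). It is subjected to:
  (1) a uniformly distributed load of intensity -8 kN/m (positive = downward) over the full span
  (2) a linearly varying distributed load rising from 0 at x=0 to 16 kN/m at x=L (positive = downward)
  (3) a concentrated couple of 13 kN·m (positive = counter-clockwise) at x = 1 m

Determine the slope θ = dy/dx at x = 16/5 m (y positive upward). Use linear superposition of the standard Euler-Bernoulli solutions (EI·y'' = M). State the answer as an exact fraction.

Load 1 — uniform load w=-8 kN/m over full span:
  θ_1 = -w(L³-6Lx²+4x³)/(24EI) = -(-8)·(4³-6·4·(16/5)²+4·(16/5)³)/(24·20000) = -66/78125 rad
Load 2 — triangular load w₀=16 kN/m (0→w₀ over full span):
  θ_2 = -w₀(7L⁴-30L²x²+15x⁴)/(360LEI) = -16·(7·4⁴-30·4²·(16/5)²+15·(16/5)⁴)/(360·4·20000) = 3028/3515625 rad
Load 3 — applied couple M₀=13 kN·m at a=1 m (b=L-a=3):
  θ_3 = (M₀x²/(2L)-M₀(x-a)+C₁)/EI  [x>a] with C₁=M₀(3b²-L²)/(6L)=143/24 = (13·(16/5)²/(2·4)-13·((16/5)-1)+(143/24))/20000 = -3601/12000000 rad
Superposition: θ = Σ θ_i = -255227/900000000 rad ≈ -0.000284 rad

θ(16/5) = -255227/900000000 rad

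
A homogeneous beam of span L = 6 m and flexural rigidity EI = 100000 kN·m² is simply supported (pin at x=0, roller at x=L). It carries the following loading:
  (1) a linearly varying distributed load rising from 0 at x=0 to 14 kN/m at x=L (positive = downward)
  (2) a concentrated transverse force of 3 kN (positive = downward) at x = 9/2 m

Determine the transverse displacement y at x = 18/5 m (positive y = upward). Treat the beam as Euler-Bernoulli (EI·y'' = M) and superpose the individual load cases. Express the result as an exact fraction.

Load 1 — triangular load w₀=14 kN/m (0→w₀ over full span):
  y_1 = -w₀x(7L⁴-10L²x²+3x⁴)/(360LEI) = -14·(18/5)·(7·6⁴-10·6²·(18/5)²+3·(18/5)⁴)/(360·6·100000) = -55944/48828125 m
Load 2 — point force P=3 kN at a=9/2 m (b=L-a=3/2):
  y_2 = -Pbx(L²-b²-x²)/(6LEI)  [x≤a] = -3·(3/2)·(18/5)·(6²-(3/2)²-(18/5)²)/(6·6·100000) = -18711/200000000 m
Superposition: y = Σ y_i = -30982203/25000000000 m ≈ -0.001239 m

y(18/5) = -30982203/25000000000 m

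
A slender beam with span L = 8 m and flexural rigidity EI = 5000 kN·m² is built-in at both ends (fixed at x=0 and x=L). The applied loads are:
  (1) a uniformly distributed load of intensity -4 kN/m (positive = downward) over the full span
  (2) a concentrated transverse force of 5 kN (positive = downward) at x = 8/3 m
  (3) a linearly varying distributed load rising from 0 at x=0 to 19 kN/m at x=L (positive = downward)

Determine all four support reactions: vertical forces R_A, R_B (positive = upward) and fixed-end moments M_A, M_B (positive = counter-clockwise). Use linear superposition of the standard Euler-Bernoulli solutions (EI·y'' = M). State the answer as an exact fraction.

Load 1 — uniform load w=-4 kN/m over full span:
  R_A = wL/2 = (-4)·8/2 = -16 kN
  M_A = wL²/12 = (-4)·8²/12 = -64/3 kN·m
  R_B = wL/2 = (-4)·8/2 = -16 kN
  M_B = -wL²/12 = -(-4)·8²/12 = 64/3 kN·m
Load 2 — point force P=5 kN at a=8/3 m (b=L-a=16/3):
  R_A = Pb²(3a+b)/L³ = 5·(16/3)²·(3·(8/3)+(16/3))/8³ = 100/27 kN
  M_A = Pab²/L² = 5·(8/3)·(16/3)²/8² = 160/27 kN·m
  R_B = Pa²(a+3b)/L³ = 5·(8/3)²·((8/3)+3·(16/3))/8³ = 35/27 kN
  M_B = -Pa²b/L² = -5·(8/3)²·(16/3)/8² = -80/27 kN·m
Load 3 — triangular load w₀=19 kN/m (0→w₀ over full span):
  R_A = 3w₀L/20 = 3·19·8/20 = 114/5 kN
  M_A = w₀L²/30 = 19·8²/30 = 608/15 kN·m
  R_B = 7w₀L/20 = 7·19·8/20 = 266/5 kN
  M_B = -w₀L²/20 = -19·8²/20 = -304/5 kN·m
Superposition: R_A = 1418/135 kN, M_A = 3392/135 kN·m, R_B = 5197/135 kN, M_B = -5728/135 kN·m

R_A = 1418/135 kN, M_A = 3392/135 kN·m, R_B = 5197/135 kN, M_B = -5728/135 kN·m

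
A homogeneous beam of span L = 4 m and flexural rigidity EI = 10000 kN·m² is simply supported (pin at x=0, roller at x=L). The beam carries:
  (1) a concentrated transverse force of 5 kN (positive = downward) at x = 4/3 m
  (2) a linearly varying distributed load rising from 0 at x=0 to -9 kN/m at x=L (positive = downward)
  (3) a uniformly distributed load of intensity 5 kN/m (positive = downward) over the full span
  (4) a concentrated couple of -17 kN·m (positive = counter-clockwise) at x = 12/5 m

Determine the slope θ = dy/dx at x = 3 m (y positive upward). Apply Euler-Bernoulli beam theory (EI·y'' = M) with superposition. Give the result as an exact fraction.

Load 1 — point force P=5 kN at a=4/3 m (b=L-a=8/3):
  θ_1 = -Pa(2L²-6Lx+3x²+a²)/(6LEI)  [x>a] = -5·(4/3)·(2·4²-6·4·3+3·3²+(4/3)²)/(6·4·10000) = 101/324000 rad
Load 2 — triangular load w₀=-9 kN/m (0→w₀ over full span):
  θ_2 = -w₀(7L⁴-30L²x²+15x⁴)/(360LEI) = -(-9)·(7·4⁴-30·4²·3²+15·3⁴)/(360·4·10000) = -1313/1600000 rad
Load 3 — uniform load w=5 kN/m over full span:
  θ_3 = -w(L³-6Lx²+4x³)/(24EI) = -5·(4³-6·4·3²+4·3³)/(24·10000) = 11/12000 rad
Load 4 — applied couple M₀=-17 kN·m at a=12/5 m (b=L-a=8/5):
  θ_4 = (M₀x²/(2L)-M₀(x-a)+C₁)/EI  [x>a] with C₁=M₀(3b²-L²)/(6L)=442/75 = ((-17)·3²/(2·4)-(-17)·(3-(12/5))+(442/75))/10000 = -1819/6000000 rad
Superposition: θ = Σ θ_i = 67783/648000000 rad ≈ 0.000105 rad

θ(3) = 67783/648000000 rad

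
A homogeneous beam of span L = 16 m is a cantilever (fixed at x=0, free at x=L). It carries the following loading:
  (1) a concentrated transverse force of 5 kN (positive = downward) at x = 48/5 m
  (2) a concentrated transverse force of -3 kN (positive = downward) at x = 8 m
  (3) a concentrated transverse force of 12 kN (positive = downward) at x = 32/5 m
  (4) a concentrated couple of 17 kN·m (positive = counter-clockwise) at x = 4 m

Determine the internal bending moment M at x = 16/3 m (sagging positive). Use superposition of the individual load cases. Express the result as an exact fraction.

M(16/3) = -392/15 kN·m

Load 1 — point force P=5 kN at a=48/5 m (b=L-a=32/5):
  M_1 = -P(a-x)  [x≤a] = -5·((48/5)-(16/3)) = -64/3 kN·m
Load 2 — point force P=-3 kN at a=8 m (b=L-a=8):
  M_2 = -P(a-x)  [x≤a] = -(-3)·(8-(16/3)) = 8 kN·m
Load 3 — point force P=12 kN at a=32/5 m (b=L-a=48/5):
  M_3 = -P(a-x)  [x≤a] = -12·((32/5)-(16/3)) = -64/5 kN·m
Load 4 — applied couple M₀=17 kN·m at a=4 m (b=L-a=12):
  M_4 = 0  [x>a] = 0 kN·m
Superposition: M = Σ M_i = -392/15 kN·m ≈ -26.133333 kN·m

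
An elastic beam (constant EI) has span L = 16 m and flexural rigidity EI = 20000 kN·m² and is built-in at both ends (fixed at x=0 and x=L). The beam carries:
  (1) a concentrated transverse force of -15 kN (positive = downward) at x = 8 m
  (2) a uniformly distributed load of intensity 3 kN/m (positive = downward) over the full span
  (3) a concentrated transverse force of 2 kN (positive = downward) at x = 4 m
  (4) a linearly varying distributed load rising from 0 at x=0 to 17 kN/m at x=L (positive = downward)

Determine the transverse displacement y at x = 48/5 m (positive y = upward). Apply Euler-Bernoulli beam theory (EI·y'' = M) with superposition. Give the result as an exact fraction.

y(48/5) = -2332936/29296875 m

Load 1 — point force P=-15 kN at a=8 m (b=L-a=8):
  y_1 = -Pa²(L-x)²(3bL-(3b+a)(L-x))/(6L³EI)  [x>a] = -(-15)·8²·(16-(48/5))²·(3·8·16-(3·8+8)·(16-(48/5)))/(6·16³·20000) = 224/15625 m
Load 2 — uniform load w=3 kN/m over full span:
  y_2 = -wx²(L-x)²/(24EI) = -3·(48/5)²·(16-(48/5))²/(24·20000) = -9216/390625 m
Load 3 — point force P=2 kN at a=4 m (b=L-a=12):
  y_3 = -Pa²(L-x)²(3bL-(3b+a)(L-x))/(6L³EI)  [x>a] = -2·4²·(16-(48/5))²·(3·12·16-(3·12+4)·(16-(48/5)))/(6·16³·20000) = -8/9375 m
Load 4 — triangular load w₀=17 kN/m (0→w₀ over full span):
  y_4 = -w₀x²(L-x)²(x+2L)/(120LEI) = -17·(48/5)²·(16-(48/5))²·((48/5)+2·16)/(120·16·20000) = -678912/9765625 m
Superposition: y = Σ y_i = -2332936/29296875 m ≈ -0.079631 m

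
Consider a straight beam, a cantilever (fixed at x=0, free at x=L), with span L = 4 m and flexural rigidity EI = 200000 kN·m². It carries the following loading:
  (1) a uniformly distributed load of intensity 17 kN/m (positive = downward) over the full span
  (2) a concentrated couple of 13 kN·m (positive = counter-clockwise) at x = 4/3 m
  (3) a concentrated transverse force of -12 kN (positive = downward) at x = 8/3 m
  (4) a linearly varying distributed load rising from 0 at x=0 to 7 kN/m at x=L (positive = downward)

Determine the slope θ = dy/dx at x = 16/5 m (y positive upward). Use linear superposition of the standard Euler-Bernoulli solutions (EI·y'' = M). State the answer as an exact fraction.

Load 1 — uniform load w=17 kN/m over full span:
  θ_1 = -wx(x²-3Lx+3L²)/(6EI) = -17·(16/5)·((16/5)²-3·4·(16/5)+3·4²)/(6·200000) = -1054/1171875 rad
Load 2 — applied couple M₀=13 kN·m at a=4/3 m (b=L-a=8/3):
  θ_2 = M₀a/EI  [x>a] = 13·(4/3)/200000 = 13/150000 rad
Load 3 — point force P=-12 kN at a=8/3 m (b=L-a=4/3):
  θ_3 = -Pa²/(2EI)  [x>a] = -(-12)·(8/3)²/(2·200000) = 2/9375 rad
Load 4 — triangular load w₀=7 kN/m (0→w₀ over full span):
  θ_4 = (w₀Lx²/4-w₀L²x/3-w₀x⁴/(24L))/EI = (7·4·(16/5)²/4-7·4²·(16/5)/3-7·(16/5)⁴/(24·4))/200000 = -1624/5859375 rad
Superposition: θ = Σ θ_i = -27393/31250000 rad ≈ -0.000877 rad

θ(16/5) = -27393/31250000 rad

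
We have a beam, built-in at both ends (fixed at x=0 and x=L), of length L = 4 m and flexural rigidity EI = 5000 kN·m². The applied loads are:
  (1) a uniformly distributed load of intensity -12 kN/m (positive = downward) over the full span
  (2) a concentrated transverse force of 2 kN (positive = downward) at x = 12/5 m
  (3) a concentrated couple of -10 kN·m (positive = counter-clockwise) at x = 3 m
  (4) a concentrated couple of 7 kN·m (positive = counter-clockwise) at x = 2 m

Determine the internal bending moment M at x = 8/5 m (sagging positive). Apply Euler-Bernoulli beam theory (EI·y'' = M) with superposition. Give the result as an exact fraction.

M(8/5) = -28033/5000 kN·m

Load 1 — uniform load w=-12 kN/m over full span:
  M_1 = wLx/2 - wL²/12 - wx²/2 = (-12)·4·(8/5)/2 - (-12)·4²/12 - (-12)·(8/5)²/2 = -176/25 kN·m
Load 2 — point force P=2 kN at a=12/5 m (b=L-a=8/5):
  M_2 = Pb²(3a+b)x/L³ - Pab²/L²  [x≤a] = 2·(8/5)²·(3·(12/5)+(8/5))·(8/5)/4³ - 2·(12/5)·(8/5)²/4² = 224/625 kN·m
Load 3 — applied couple M₀=-10 kN·m at a=3 m (b=L-a=1):
  M_3 = R_Ax - M_A  [x≤a] with R_A=-45/16, M_A=-25/8 = (-45/16)·(8/5) - (-25/8) = -11/8 kN·m
Load 4 — applied couple M₀=7 kN·m at a=2 m (b=L-a=2):
  M_4 = R_Ax - M_A  [x≤a] with R_A=21/8, M_A=7/4 = (21/8)·(8/5) - (7/4) = 49/20 kN·m
Superposition: M = Σ M_i = -28033/5000 kN·m ≈ -5.606600 kN·m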